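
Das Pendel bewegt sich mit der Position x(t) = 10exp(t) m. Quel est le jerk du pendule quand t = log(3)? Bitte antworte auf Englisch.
We must differentiate our position equation x(t) = 10·exp(t) 3 times. The derivative of position gives velocity: v(t) = 10·exp(t). Differentiating velocity, we get acceleration: a(t) = 10·exp(t). The derivative of acceleration gives jerk: j(t) = 10·exp(t). We have jerk j(t) = 10·exp(t). Substituting t = log(3): j(log(3)) = 30.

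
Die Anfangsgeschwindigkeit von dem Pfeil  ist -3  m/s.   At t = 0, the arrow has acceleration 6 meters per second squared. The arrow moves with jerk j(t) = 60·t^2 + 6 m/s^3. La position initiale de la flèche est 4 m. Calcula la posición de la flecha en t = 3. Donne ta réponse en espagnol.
Partiendo de la sacudida j(t) = 60·t^2 + 6, tomamos 3 antiderivadas. Tomando ∫j(t)dt y aplicando a(0) = 6, encontramos a(t) = 20·t^3 + 6·t + 6. Tomando ∫a(t)dt y aplicando v(0) = -3, encontramos v(t) = 5·t^4 + 3·t^2 + 6·t - 3. La integral de la velocidad es la posición. Usando x(0) = 4, obtenemos x(t) = t^5 + t^3 + 3·t^2 - 3·t + 4. Usando x(t) = t^5 + t^3 + 3·t^2 - 3·t + 4 y sustituyendo t = 3, encontramos x = 292.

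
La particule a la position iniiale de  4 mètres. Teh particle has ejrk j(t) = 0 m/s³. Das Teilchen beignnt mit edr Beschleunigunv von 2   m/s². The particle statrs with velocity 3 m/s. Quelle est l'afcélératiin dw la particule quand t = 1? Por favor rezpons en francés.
Pour résoudre ceci, nous devons prendre 1 primitive de notre équation du jerk j(t) = 0. En intégrant le jerk et en utilisant la condition initiale a(0) = 2, nous obtenons a(t) = 2. Nous avons l'accélération a(t) = 2. En substituant t = 1: a(1) = 2.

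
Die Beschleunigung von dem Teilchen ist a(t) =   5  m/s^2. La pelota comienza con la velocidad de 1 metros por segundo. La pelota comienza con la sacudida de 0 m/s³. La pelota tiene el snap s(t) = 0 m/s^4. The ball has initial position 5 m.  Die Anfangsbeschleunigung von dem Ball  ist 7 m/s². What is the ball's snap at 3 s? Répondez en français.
En utilisant s(t) = 0 et en substituant t = 3, nous trouvons s = 0.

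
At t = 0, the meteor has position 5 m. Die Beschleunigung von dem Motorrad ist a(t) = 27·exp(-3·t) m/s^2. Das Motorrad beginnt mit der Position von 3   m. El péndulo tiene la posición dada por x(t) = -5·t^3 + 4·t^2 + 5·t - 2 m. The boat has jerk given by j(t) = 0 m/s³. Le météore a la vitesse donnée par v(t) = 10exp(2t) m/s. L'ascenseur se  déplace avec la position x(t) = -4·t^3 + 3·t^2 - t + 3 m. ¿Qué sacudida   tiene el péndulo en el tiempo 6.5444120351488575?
Para resolver esto, necesitamos tomar 3 derivadas de nuestra ecuación de la posición x(t) = -5·t^3 + 4·t^2 + 5·t - 2. La derivada de la posición da la velocidad: v(t) = -15·t^2 + 8·t + 5. La derivada de la velocidad da la aceleración: a(t) = 8 - 30·t. Derivando la aceleración, obtenemos la sacudida: j(t) = -30. De la ecuación de la sacudida j(t) = -30, sustituimos t = 6.5444120351488575 para obtener j = -30.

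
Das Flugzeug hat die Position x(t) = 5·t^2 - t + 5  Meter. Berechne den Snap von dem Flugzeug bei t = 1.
Wir müssen unsere Gleichung für die Position x(t) = 5·t^2 - t + 5 4-mal ableiten. Mit d/dt von x(t) finden wir v(t) = 10·t - 1. Die Ableitung von der Geschwindigkeit ergibt die Beschleunigung: a(t) = 10. Mit d/dt von a(t) finden wir j(t) = 0. Die Ableitung von dem Ruck ergibt den Snap: s(t) = 0. Mit s(t) = 0 und Einsetzen von t = 1, finden wir s = 0.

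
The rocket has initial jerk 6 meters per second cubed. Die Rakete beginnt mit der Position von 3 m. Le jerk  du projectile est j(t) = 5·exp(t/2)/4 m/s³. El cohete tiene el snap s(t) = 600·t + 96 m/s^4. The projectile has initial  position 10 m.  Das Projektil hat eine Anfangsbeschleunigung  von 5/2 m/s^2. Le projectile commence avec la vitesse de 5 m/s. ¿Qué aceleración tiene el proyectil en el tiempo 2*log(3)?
Partiendo de la sacudida j(t) = 5·exp(t/2)/4, tomamos 1 antiderivada. Integrando la sacudida y usando la condición inicial a(0) = 5/2, obtenemos a(t) = 5·exp(t/2)/2. De la ecuación de la aceleración a(t) = 5·exp(t/2)/2, sustituimos t = 2*log(3) para obtener a = 15/2.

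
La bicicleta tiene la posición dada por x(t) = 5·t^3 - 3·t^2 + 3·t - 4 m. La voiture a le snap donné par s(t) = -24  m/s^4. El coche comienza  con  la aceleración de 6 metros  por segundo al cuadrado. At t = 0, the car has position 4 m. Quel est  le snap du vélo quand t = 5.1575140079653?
En partant de la position x(t) = 5·t^3 - 3·t^2 + 3·t - 4, nous prenons 4 dérivées. En dérivant la position, nous obtenons la vitesse: v(t) = 15·t^2 - 6·t + 3. En dérivant la vitesse, nous obtenons l'accélération: a(t) = 30·t - 6. En dérivant l'accélération, nous obtenons le jerk: j(t) = 30. La dérivée du jerk donne le snap: s(t) = 0. Nous avons le snap s(t) = 0. En substituant t = 5.1575140079653: s(5.1575140079653) = 0.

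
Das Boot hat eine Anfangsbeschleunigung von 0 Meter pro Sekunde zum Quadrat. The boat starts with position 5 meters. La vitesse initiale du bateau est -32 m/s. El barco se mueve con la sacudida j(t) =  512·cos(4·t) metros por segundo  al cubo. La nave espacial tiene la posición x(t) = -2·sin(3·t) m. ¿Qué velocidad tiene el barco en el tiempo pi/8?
Necesitamos integrar nuestra ecuación de la sacudida j(t) = 512·cos(4·t) 2 veces. Tomando ∫j(t)dt y aplicando a(0) = 0, encontramos a(t) = 128·sin(4·t). Tomando ∫a(t)dt y aplicando v(0) = -32, encontramos v(t) = -32·cos(4·t). Tenemos la velocidad v(t) = -32·cos(4·t). Sustituyendo t = pi/8: v(pi/8) = 0.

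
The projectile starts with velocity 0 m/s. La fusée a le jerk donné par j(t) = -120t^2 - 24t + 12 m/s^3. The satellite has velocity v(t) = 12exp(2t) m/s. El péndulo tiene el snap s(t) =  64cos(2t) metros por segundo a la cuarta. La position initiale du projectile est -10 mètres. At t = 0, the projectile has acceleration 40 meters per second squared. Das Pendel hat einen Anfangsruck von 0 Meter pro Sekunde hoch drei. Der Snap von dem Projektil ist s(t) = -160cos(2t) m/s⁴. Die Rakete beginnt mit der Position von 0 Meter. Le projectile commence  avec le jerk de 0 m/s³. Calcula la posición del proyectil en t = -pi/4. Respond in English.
We need to integrate our snap equation s(t) = -160·cos(2·t) 4 times. The antiderivative of snap, with j(0) = 0, gives jerk: j(t) = -80·sin(2·t). Finding the integral of j(t) and using a(0) = 40: a(t) = 40·cos(2·t). Integrating acceleration and using the initial condition v(0) = 0, we get v(t) = 20·sin(2·t). Taking ∫v(t)dt and applying x(0) = -10, we find x(t) = -10·cos(2·t). Using x(t) = -10·cos(2·t) and substituting t = -pi/4, we find x = 0.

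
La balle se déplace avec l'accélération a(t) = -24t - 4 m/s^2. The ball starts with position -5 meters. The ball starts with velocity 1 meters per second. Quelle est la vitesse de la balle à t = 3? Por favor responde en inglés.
Starting from acceleration a(t) = -24·t - 4, we take 1 antiderivative. Finding the integral of a(t) and using v(0) = 1: v(t) = -12·t^2 - 4·t + 1. Using v(t) = -12·t^2 - 4·t + 1 and substituting t = 3, we find v = -119.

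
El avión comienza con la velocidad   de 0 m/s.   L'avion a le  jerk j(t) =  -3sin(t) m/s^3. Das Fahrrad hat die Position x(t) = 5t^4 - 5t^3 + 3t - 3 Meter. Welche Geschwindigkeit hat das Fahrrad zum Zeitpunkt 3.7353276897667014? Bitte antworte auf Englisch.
To solve this, we need to take 1 derivative of our position equation x(t) = 5·t^4 - 5·t^3 + 3·t - 3. The derivative of position gives velocity: v(t) = 20·t^3 - 15·t^2 + 3. Using v(t) = 20·t^3 - 15·t^2 + 3 and substituting t = 3.7353276897667014, we find v = 836.066018074166.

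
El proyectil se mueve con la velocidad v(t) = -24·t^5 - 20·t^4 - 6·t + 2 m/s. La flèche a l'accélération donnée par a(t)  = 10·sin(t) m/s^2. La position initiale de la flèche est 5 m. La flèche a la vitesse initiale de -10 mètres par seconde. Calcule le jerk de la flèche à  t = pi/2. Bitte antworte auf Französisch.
Pour résoudre ceci, nous devons prendre 1 dérivée de notre équation de l'accélération a(t) = 10·sin(t). En prenant d/dt de a(t), nous trouvons j(t) = 10·cos(t). Nous avons le jerk j(t) = 10·cos(t). En substituant t = pi/2: j(pi/2) = 0.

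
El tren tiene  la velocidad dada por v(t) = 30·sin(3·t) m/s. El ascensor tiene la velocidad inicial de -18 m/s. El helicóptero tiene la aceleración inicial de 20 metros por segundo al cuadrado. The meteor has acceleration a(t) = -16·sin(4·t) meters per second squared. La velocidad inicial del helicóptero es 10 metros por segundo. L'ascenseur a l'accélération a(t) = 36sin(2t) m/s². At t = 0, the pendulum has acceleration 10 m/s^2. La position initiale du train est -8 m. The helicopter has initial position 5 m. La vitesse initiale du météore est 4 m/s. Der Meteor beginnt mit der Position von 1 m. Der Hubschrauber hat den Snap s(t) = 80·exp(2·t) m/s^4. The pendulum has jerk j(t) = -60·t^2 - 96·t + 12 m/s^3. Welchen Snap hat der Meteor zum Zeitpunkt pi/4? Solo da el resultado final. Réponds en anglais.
s(pi/4) = 0.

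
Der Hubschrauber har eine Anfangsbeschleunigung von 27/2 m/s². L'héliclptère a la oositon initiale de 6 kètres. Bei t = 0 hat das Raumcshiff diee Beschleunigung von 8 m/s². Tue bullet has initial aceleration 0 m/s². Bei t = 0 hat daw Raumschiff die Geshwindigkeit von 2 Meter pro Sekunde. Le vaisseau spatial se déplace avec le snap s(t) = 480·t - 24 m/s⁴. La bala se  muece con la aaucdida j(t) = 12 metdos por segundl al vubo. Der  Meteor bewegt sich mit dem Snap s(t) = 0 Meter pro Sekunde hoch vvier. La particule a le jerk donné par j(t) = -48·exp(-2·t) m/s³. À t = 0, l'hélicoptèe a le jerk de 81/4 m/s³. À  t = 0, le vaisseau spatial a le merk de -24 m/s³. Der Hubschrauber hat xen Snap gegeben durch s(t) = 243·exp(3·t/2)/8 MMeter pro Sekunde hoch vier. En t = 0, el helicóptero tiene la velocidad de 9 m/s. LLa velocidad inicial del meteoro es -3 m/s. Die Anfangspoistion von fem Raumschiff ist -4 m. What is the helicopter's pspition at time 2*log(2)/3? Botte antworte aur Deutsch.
Wir müssen das Integral unserer Gleichung für den Snap s(t) = 243·exp(3·t/2)/8 4-mal finden. Das Integral von dem Snap, mit j(0) = 81/4, ergibt den Ruck: j(t) = 81·exp(3·t/2)/4. Mit ∫j(t)dt und Anwendung von a(0) = 27/2, finden wir a(t) = 27·exp(3·t/2)/2. Das Integral von der Beschleunigung, mit v(0) = 9, ergibt die Geschwindigkeit: v(t) = 9·exp(3·t/2). Die Stammfunktion von der Geschwindigkeit ist die Position. Mit x(0) = 6 erhalten wir x(t) = 6·exp(3·t/2). Mit x(t) = 6·exp(3·t/2) und Einsetzen von t = 2*log(2)/3, finden wir x = 12.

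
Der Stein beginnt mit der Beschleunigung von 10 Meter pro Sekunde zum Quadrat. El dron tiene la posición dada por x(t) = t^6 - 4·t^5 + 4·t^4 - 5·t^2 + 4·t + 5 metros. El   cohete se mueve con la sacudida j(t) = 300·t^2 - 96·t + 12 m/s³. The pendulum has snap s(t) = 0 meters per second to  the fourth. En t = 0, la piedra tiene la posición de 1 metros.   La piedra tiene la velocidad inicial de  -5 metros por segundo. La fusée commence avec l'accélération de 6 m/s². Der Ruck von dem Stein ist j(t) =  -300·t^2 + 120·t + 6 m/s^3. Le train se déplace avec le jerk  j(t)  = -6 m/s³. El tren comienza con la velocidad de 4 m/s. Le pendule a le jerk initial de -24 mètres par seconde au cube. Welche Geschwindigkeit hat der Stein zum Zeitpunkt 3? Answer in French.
En partant du jerk j(t) = -300·t^2 + 120·t + 6, nous prenons 2 primitives. En prenant ∫j(t)dt et en appliquant a(0) = 10, nous trouvons a(t) = -100·t^3 + 60·t^2 + 6·t + 10. L'intégrale de l'accélération, avec v(0) = -5, donne la vitesse: v(t) = -25·t^4 + 20·t^3 + 3·t^2 + 10·t - 5. De l'équation de la vitesse v(t) = -25·t^4 + 20·t^3 + 3·t^2 + 10·t - 5, nous substituons t = 3 pour obtenir v = -1433.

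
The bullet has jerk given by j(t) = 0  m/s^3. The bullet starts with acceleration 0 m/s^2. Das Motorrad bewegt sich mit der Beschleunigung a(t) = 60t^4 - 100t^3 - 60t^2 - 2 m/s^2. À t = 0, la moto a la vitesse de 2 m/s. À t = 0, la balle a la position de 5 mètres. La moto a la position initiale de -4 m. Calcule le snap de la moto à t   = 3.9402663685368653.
En partant de l'accélération a(t) = 60·t^4 - 100·t^3 - 60·t^2 - 2, nous prenons 2 dérivées. En dérivant l'accélération, nous obtenons le jerk: j(t) = 240·t^3 - 300·t^2 - 120·t. La dérivée du jerk donne le snap: s(t) = 720·t^2 - 600·t - 120. En utilisant s(t) = 720·t^2 - 600·t - 120 et en substituant t = 3.9402663685368653, nous trouvons s = 8694.34349849422.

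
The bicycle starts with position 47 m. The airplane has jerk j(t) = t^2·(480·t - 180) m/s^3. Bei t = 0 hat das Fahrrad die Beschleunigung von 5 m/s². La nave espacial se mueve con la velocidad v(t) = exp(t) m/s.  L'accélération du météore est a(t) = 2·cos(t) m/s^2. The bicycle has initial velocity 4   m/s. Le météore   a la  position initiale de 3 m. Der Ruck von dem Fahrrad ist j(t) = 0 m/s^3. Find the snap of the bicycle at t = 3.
We must differentiate our jerk equation j(t) = 0 1 time. Taking d/dt of j(t), we find s(t) = 0. From the given snap equation s(t) = 0, we substitute t = 3 to get s = 0.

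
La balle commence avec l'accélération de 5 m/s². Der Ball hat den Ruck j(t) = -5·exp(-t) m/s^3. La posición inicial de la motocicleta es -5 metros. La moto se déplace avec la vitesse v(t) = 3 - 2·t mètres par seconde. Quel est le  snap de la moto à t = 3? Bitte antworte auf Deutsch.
Wir müssen unsere Gleichung für die Geschwindigkeit v(t) = 3 - 2·t 3-mal ableiten. Die Ableitung von der Geschwindigkeit ergibt die Beschleunigung: a(t) = -2. Durch Ableiten von der Beschleunigung erhalten wir den Ruck: j(t) = 0. Mit d/dt von j(t) finden wir s(t) = 0. Aus der Gleichung für den Snap s(t) = 0, setzen wir t = 3 ein und erhalten s = 0.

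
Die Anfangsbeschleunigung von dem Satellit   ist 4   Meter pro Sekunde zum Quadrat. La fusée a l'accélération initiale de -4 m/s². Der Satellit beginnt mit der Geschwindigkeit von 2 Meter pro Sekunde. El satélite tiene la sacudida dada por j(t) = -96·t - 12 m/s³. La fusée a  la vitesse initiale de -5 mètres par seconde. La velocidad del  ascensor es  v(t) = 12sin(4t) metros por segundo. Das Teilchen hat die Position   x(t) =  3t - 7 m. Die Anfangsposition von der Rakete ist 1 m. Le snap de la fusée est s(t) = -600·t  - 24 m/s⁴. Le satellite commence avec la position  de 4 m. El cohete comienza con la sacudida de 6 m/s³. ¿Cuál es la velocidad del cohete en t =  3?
Partiendo del snap s(t) = -600·t - 24, tomamos 3 antiderivadas. Integrando el snap y usando la condición inicial j(0) = 6, obtenemos j(t) = -300·t^2 - 24·t + 6. Integrando la sacudida y usando la condición inicial a(0) = -4, obtenemos a(t) = -100·t^3 - 12·t^2 + 6·t - 4. Tomando ∫a(t)dt y aplicando v(0) = -5, encontramos v(t) = -25·t^4 - 4·t^3 + 3·t^2 - 4·t - 5. Usando v(t) = -25·t^4 - 4·t^3 + 3·t^2 - 4·t - 5 y sustituyendo t = 3, encontramos v = -2123.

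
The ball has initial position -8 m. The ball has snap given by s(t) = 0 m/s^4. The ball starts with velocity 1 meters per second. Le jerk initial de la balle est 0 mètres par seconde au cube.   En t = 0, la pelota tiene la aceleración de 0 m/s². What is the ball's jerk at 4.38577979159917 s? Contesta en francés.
Nous devons intégrer notre équation du snap s(t) = 0 1 fois. L'intégrale du snap est le jerk. En utilisant j(0) = 0, nous obtenons j(t) = 0. Nous avons le jerk j(t) = 0. En substituant t = 4.38577979159917: j(4.38577979159917) = 0.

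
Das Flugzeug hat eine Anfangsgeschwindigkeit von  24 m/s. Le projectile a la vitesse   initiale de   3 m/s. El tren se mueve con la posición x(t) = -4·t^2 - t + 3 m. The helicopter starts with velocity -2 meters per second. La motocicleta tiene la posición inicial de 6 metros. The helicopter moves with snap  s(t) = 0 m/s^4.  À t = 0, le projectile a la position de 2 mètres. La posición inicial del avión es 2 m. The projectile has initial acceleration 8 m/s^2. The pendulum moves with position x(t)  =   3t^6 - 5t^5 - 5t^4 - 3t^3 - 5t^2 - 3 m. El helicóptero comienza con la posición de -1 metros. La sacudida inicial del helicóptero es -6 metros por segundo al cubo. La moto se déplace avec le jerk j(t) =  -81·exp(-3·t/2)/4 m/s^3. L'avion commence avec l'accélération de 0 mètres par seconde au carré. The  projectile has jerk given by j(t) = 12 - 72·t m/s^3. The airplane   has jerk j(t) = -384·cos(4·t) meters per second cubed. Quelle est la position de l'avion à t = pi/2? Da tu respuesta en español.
Para resolver esto, necesitamos tomar 3 integrales de nuestra ecuación de la sacudida j(t) = -384·cos(4·t). Tomando ∫j(t)dt y aplicando a(0) = 0, encontramos a(t) = -96·sin(4·t). Integrando la aceleración y usando la condición inicial v(0) = 24, obtenemos v(t) = 24·cos(4·t). La antiderivada de la velocidad, con x(0) = 2, da la posición: x(t) = 6·sin(4·t) + 2. Tenemos la posición x(t) = 6·sin(4·t) + 2. Sustituyendo t = pi/2: x(pi/2) = 2.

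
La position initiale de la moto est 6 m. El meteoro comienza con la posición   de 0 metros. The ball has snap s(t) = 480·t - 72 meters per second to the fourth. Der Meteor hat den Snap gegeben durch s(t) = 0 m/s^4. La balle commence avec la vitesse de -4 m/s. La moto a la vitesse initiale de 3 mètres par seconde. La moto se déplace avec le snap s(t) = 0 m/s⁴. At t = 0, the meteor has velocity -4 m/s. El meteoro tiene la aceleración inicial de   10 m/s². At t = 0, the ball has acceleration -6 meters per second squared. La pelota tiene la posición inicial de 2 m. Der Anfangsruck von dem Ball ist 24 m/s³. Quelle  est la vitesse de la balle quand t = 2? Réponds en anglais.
We must find the antiderivative of our snap equation s(t) = 480·t - 72 3 times. Taking ∫s(t)dt and applying j(0) = 24, we find j(t) = 240·t^2 - 72·t + 24. The antiderivative of jerk is acceleration. Using a(0) = -6, we get a(t) = 80·t^3 - 36·t^2 + 24·t - 6. The antiderivative of acceleration, with v(0) = -4, gives velocity: v(t) = 20·t^4 - 12·t^3 + 12·t^2 - 6·t - 4. From the given velocity equation v(t) = 20·t^4 - 12·t^3 + 12·t^2 - 6·t - 4, we substitute t = 2 to get v = 256.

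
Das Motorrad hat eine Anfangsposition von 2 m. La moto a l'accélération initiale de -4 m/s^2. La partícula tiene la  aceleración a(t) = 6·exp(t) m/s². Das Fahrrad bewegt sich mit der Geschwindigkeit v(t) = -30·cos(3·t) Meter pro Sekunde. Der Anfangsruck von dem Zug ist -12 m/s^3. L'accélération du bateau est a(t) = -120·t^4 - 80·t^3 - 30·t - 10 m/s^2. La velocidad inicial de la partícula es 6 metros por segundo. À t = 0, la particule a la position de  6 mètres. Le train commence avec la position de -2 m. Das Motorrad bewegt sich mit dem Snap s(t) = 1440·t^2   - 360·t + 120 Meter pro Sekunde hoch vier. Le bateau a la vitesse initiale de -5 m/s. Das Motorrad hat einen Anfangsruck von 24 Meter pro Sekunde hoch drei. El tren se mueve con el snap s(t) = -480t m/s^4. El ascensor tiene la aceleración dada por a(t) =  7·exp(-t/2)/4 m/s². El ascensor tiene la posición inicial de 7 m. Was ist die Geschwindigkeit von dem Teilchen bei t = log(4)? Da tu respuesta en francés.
Nous devons intégrer notre équation de l'accélération a(t) = 6·exp(t) 1 fois. La primitive de l'accélération, avec v(0) = 6, donne la vitesse: v(t) = 6·exp(t). De l'équation de la vitesse v(t) = 6·exp(t), nous substituons t = log(4) pour obtenir v = 24.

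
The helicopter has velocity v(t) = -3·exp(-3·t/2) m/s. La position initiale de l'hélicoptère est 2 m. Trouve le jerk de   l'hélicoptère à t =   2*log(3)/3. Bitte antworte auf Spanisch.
Debemos derivar nuestra ecuación de la velocidad v(t) = -3·exp(-3·t/2) 2 veces. La derivada de la velocidad da la aceleración: a(t) = 9·exp(-3·t/2)/2. Tomando d/dt de a(t), encontramos j(t) = -27·exp(-3·t/2)/4. Usando j(t) = -27·exp(-3·t/2)/4 y sustituyendo t = 2*log(3)/3, encontramos j = -9/4.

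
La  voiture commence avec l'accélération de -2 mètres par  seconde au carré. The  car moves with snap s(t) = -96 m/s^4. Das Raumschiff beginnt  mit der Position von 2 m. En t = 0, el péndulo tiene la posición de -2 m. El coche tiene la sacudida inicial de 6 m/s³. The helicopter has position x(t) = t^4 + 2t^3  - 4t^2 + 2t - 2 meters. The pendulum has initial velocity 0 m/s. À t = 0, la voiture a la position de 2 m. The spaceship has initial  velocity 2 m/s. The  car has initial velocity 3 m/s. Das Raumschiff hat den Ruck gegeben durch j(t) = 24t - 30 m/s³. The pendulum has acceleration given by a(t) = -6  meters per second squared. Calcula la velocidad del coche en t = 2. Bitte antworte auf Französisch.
Nous devons trouver l'intégrale de notre équation du snap s(t) = -96 3 fois. L'intégrale du snap est le jerk. En utilisant j(0) = 6, nous obtenons j(t) = 6 - 96·t. En intégrant le jerk et en utilisant la condition initiale a(0) = -2, nous obtenons a(t) = -48·t^2 + 6·t - 2. En intégrant l'accélération et en utilisant la condition initiale v(0) = 3, nous obtenons v(t) = -16·t^3 + 3·t^2 - 2·t + 3. Nous avons la vitesse v(t) = -16·t^3 + 3·t^2 - 2·t + 3. En substituant t = 2: v(2) = -117.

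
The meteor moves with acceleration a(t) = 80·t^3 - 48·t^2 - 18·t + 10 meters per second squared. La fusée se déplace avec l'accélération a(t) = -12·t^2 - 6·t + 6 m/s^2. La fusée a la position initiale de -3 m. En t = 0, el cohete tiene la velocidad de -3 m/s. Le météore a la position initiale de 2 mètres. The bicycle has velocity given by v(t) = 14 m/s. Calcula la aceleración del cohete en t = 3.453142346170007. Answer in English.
We have acceleration a(t) = -12·t^2 - 6·t + 6. Substituting t = 3.453142346170007: a(3.453142346170007) = -157.809158831970.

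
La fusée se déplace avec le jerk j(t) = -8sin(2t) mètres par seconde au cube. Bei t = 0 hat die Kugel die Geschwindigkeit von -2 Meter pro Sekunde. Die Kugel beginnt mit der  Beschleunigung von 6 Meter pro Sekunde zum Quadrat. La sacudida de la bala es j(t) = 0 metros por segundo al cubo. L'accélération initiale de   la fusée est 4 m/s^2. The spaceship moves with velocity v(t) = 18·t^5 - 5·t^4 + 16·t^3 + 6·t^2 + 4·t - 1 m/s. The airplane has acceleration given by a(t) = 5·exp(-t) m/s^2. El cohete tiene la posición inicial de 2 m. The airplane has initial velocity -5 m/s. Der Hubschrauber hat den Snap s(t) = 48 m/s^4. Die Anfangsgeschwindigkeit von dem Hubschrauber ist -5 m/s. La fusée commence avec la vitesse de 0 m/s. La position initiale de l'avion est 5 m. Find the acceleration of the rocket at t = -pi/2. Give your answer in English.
We need to integrate our jerk equation j(t) = -8·sin(2·t) 1 time. Integrating jerk and using the initial condition a(0) = 4, we get a(t) = 4·cos(2·t). From the given acceleration equation a(t) = 4·cos(2·t), we substitute t = -pi/2 to get a = -4.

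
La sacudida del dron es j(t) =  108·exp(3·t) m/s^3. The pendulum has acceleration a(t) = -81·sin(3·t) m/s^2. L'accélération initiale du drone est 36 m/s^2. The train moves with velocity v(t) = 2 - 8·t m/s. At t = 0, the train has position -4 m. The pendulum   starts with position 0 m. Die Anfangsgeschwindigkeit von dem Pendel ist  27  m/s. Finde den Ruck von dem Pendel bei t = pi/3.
Ausgehend von der Beschleunigung a(t) = -81·sin(3·t), nehmen wir 1 Ableitung. Die Ableitung von der Beschleunigung ergibt den Ruck: j(t) = -243·cos(3·t). Aus der Gleichung für den Ruck j(t) = -243·cos(3·t), setzen wir t = pi/3 ein und erhalten j = 243.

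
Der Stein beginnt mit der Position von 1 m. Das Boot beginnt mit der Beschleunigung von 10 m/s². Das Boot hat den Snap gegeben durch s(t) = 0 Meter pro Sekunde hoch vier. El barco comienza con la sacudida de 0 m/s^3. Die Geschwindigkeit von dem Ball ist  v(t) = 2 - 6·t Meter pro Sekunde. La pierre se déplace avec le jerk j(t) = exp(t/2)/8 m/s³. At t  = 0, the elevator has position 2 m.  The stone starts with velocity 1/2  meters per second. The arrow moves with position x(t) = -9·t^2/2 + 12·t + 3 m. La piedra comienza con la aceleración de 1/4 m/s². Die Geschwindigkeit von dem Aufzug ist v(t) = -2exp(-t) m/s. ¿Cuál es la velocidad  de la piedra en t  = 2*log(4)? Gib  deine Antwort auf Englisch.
To solve this, we need to take 2 integrals of our jerk equation j(t) = exp(t/2)/8. Taking ∫j(t)dt and applying a(0) = 1/4, we find a(t) = exp(t/2)/4. Finding the integral of a(t) and using v(0) = 1/2: v(t) = exp(t/2)/2. From the given velocity equation v(t) = exp(t/2)/2, we substitute t = 2*log(4) to get v = 2.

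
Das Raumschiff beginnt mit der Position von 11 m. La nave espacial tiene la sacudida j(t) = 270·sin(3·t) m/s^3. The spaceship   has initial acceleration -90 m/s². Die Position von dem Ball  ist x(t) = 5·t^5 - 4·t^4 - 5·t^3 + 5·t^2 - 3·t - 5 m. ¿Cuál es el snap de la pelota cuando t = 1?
Para resolver esto, necesitamos tomar 4 derivadas de nuestra ecuación de la posición x(t) = 5·t^5 - 4·t^4 - 5·t^3 + 5·t^2 - 3·t - 5. Derivando la posición, obtenemos la velocidad: v(t) = 25·t^4 - 16·t^3 - 15·t^2 + 10·t - 3. Derivando la velocidad, obtenemos la aceleración: a(t) = 100·t^3 - 48·t^2 - 30·t + 10. La derivada de la aceleración da la sacudida: j(t) = 300·t^2 - 96·t - 30. Derivando la sacudida, obtenemos el snap: s(t) = 600·t - 96. Usando s(t) = 600·t - 96 y sustituyendo t = 1, encontramos s = 504.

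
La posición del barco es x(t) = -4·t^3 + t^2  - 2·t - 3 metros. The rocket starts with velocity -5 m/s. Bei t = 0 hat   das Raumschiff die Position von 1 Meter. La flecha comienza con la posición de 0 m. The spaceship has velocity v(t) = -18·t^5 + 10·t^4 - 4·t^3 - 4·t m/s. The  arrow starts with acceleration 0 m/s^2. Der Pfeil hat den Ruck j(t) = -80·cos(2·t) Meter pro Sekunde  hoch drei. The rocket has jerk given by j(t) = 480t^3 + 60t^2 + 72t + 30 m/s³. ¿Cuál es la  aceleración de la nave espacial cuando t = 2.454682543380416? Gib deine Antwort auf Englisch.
To solve this, we need to take 1 derivative of our velocity equation v(t) = -18·t^5 + 10·t^4 - 4·t^3 - 4·t. The derivative of velocity gives acceleration: a(t) = -90·t^4 + 40·t^3 - 12·t^2 - 4. Using a(t) = -90·t^4 + 40·t^3 - 12·t^2 - 4 and substituting t = 2.454682543380416, we find a = -2752.24337845994.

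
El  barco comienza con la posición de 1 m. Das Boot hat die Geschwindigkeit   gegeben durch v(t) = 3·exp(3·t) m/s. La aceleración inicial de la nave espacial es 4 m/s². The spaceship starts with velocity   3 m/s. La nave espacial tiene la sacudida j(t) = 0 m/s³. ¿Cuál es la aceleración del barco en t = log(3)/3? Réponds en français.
Nous devons dériver notre équation de la vitesse v(t) = 3·exp(3·t) 1 fois. La dérivée de la vitesse donne l'accélération: a(t) = 9·exp(3·t). En utilisant a(t) = 9·exp(3·t) et en substituant t = log(3)/3, nous trouvons a = 27.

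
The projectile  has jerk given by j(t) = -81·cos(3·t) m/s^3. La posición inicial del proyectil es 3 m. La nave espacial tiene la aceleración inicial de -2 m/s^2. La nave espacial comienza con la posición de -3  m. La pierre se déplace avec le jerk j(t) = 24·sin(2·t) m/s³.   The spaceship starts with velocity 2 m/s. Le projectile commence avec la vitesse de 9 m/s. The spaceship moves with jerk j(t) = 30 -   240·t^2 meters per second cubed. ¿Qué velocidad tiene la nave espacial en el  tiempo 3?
Necesitamos integrar nuestra ecuación de la sacudida j(t) = 30 - 240·t^2 2 veces. Tomando ∫j(t)dt y aplicando a(0) = -2, encontramos a(t) = -80·t^3 + 30·t - 2. La antiderivada de la aceleración, con v(0) = 2, da la velocidad: v(t) = -20·t^4 + 15·t^2 - 2·t + 2. Tenemos la velocidad v(t) = -20·t^4 + 15·t^2 - 2·t + 2. Sustituyendo t = 3: v(3) = -1489.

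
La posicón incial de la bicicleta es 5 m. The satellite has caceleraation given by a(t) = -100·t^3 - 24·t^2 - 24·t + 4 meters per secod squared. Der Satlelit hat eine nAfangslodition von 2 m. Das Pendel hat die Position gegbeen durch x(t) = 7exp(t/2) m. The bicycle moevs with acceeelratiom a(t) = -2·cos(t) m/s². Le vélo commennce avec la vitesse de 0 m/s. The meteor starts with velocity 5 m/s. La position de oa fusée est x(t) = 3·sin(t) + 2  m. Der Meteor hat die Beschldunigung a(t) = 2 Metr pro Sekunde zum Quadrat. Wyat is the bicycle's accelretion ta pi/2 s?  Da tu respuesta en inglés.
From the given acceleration equation a(t) = -2·cos(t), we substitute t = pi/2 to get a = 0.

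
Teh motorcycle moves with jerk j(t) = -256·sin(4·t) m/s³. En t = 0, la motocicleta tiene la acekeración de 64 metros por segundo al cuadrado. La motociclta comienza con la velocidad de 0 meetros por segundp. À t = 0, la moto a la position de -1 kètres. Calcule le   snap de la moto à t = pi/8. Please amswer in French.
Pour résoudre ceci, nous devons prendre 1 dérivée de notre équation du jerk j(t) = -256·sin(4·t). En dérivant le jerk, nous obtenons le snap: s(t) = -1024·cos(4·t). Nous avons le snap s(t) = -1024·cos(4·t). En substituant t = pi/8: s(pi/8) = 0.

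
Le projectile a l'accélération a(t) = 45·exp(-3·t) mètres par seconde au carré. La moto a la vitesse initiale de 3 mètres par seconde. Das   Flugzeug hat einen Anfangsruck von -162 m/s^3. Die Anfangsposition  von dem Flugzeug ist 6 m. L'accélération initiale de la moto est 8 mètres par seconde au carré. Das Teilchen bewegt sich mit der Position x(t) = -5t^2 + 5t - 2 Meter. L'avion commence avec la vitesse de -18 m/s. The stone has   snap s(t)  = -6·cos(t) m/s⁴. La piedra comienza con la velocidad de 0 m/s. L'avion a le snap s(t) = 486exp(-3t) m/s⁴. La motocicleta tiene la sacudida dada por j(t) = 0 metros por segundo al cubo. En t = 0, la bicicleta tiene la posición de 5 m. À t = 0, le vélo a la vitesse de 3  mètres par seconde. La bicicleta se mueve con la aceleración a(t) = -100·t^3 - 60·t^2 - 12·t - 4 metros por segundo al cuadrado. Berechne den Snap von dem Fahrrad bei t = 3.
Ausgehend von der Beschleunigung a(t) = -100·t^3 - 60·t^2 - 12·t - 4, nehmen wir 2 Ableitungen. Die Ableitung von der Beschleunigung ergibt den Ruck: j(t) = -300·t^2 - 120·t - 12. Durch Ableiten von dem Ruck erhalten wir den Snap: s(t) = -600·t - 120. Wir haben den Snap s(t) = -600·t - 120. Durch Einsetzen von t = 3: s(3) = -1920.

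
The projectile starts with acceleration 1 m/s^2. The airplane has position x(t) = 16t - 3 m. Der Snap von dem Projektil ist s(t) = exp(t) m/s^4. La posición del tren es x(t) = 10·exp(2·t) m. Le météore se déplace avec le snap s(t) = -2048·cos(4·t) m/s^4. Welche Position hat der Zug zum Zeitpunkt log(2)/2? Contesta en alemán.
Aus der Gleichung für die Position x(t) = 10·exp(2·t), setzen wir t = log(2)/2 ein und erhalten x = 20.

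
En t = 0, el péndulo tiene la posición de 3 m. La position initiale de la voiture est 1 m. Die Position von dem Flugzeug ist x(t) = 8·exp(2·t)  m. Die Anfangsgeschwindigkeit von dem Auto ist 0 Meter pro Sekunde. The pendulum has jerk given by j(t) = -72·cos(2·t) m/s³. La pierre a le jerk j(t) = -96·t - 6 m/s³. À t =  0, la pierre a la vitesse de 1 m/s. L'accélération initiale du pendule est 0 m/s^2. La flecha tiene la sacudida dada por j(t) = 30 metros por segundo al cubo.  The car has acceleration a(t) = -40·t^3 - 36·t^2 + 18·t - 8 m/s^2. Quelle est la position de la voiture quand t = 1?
Nous devons trouver l'intégrale de notre équation de l'accélération a(t) = -40·t^3 - 36·t^2 + 18·t - 8 2 fois. En intégrant l'accélération et en utilisant la condition initiale v(0) = 0, nous obtenons v(t) = t·(-10·t^3 - 12·t^2 + 9·t - 8). La primitive de la vitesse, avec x(0) = 1, donne la position: x(t) = -2·t^5 - 3·t^4 + 3·t^3 - 4·t^2 + 1. Nous avons la position x(t) = -2·t^5 - 3·t^4 + 3·t^3 - 4·t^2 + 1. En substituant t = 1: x(1) = -5.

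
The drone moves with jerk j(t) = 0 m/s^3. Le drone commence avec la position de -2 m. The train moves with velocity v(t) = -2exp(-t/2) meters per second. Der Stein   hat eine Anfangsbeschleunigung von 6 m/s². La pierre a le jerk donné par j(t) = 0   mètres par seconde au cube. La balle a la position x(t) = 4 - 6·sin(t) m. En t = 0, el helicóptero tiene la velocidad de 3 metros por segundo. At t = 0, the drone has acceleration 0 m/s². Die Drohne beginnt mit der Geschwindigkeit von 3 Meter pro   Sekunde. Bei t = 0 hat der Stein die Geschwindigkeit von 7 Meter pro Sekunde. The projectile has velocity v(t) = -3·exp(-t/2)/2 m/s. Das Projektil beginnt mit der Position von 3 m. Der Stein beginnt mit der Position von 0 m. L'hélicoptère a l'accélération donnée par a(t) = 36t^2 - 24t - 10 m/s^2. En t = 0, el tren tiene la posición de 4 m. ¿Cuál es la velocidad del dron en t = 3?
Partiendo de la sacudida j(t) = 0, tomamos 2 antiderivadas. La antiderivada de la sacudida es la aceleración. Usando a(0) = 0, obtenemos a(t) = 0. La antiderivada de la aceleración es la velocidad. Usando v(0) = 3, obtenemos v(t) = 3. Tenemos la velocidad v(t) = 3. Sustituyendo t = 3: v(3) = 3.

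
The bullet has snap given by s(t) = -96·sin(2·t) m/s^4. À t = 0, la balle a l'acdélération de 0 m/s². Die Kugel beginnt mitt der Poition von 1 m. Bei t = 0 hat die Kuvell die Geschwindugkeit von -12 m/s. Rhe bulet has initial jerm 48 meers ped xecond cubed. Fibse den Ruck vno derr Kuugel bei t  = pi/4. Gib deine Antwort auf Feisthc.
Wir müssen unsere Gleichung für den Snap s(t) = -96·sin(2·t) 1-mal integrieren. Durch Integration von dem Snap und Verwendung der Anfangsbedingung j(0) = 48, erhalten wir j(t) = 48·cos(2·t). Wir haben den Ruck j(t) = 48·cos(2·t). Durch Einsetzen von t = pi/4: j(pi/4) = 0.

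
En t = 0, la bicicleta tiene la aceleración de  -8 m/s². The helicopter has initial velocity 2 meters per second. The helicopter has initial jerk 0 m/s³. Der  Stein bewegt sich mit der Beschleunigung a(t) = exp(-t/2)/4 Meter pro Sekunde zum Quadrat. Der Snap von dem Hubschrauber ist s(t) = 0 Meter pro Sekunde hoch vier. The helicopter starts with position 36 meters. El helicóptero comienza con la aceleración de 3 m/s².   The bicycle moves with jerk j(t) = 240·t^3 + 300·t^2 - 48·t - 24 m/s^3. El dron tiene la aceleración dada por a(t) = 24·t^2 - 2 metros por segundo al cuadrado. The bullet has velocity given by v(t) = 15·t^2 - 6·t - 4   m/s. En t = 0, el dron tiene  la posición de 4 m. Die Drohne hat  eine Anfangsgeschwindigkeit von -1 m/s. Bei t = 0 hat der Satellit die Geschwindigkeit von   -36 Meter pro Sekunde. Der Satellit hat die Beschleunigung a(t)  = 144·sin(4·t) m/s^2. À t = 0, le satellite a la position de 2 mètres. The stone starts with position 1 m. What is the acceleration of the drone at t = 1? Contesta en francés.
En utilisant a(t) = 24·t^2 - 2 et en substituant t = 1, nous trouvons a = 22.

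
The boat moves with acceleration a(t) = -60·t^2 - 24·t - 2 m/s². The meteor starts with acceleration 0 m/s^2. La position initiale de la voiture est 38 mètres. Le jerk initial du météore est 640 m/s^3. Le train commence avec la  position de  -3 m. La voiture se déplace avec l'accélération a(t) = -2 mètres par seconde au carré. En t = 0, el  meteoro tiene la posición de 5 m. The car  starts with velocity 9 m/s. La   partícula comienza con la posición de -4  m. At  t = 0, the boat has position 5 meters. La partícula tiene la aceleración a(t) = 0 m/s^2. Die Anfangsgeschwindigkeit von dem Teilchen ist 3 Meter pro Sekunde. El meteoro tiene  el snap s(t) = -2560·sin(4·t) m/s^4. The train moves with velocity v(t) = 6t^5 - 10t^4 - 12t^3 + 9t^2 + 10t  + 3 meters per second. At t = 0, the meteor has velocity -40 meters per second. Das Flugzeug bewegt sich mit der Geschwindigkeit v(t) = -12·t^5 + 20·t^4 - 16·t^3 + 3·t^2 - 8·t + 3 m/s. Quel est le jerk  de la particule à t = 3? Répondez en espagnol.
Para resolver esto, necesitamos tomar 1 derivada de nuestra ecuación de la aceleración a(t) = 0. Derivando la aceleración, obtenemos la sacudida: j(t) = 0. De la ecuación de la sacudida j(t) = 0, sustituimos t = 3 para obtener j = 0.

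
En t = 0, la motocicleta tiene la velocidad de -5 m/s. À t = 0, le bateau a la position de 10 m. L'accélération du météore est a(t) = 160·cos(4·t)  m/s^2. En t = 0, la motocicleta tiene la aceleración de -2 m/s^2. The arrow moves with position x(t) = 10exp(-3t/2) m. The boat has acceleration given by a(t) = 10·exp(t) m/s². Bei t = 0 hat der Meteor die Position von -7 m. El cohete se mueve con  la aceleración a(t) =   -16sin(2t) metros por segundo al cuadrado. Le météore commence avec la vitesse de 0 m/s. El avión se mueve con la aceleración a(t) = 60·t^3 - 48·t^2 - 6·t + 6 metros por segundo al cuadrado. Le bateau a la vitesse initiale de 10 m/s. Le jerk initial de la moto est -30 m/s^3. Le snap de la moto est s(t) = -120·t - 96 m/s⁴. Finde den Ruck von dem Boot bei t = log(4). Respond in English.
We must differentiate our acceleration equation a(t) = 10·exp(t) 1 time. The derivative of acceleration gives jerk: j(t) = 10·exp(t). From the given jerk equation j(t) = 10·exp(t), we substitute t = log(4) to get j = 40.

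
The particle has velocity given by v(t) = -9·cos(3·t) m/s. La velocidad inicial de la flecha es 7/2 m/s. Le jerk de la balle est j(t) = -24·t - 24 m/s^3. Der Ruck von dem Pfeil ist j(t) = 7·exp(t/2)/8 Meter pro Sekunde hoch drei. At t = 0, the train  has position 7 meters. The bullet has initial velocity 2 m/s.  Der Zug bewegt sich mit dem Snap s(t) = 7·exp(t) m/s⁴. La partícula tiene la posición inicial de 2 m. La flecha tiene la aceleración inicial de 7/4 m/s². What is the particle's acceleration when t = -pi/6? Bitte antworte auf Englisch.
To solve this, we need to take 1 derivative of our velocity equation v(t) = -9·cos(3·t). Taking d/dt of v(t), we find a(t) = 27·sin(3·t). We have acceleration a(t) = 27·sin(3·t). Substituting t = -pi/6: a(-pi/6) = -27.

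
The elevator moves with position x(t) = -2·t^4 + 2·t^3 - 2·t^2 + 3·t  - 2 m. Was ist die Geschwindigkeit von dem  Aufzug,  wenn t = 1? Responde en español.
Partiendo de la posición x(t) = -2·t^4 + 2·t^3 - 2·t^2 + 3·t - 2, tomamos 1 derivada. Tomando d/dt de x(t), encontramos v(t) = -8·t^3 + 6·t^2 - 4·t + 3. Tenemos la velocidad v(t) = -8·t^3 + 6·t^2 - 4·t + 3. Sustituyendo t = 1: v(1) = -3.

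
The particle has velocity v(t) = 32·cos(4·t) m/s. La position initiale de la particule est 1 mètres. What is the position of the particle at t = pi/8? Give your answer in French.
Nous devons trouver l'intégrale de notre équation de la vitesse v(t) = 32·cos(4·t) 1 fois. L'intégrale de la vitesse, avec x(0) = 1, donne la position: x(t) = 8·sin(4·t) + 1. En utilisant x(t) = 8·sin(4·t) + 1 et en substituant t = pi/8, nous trouvons x = 9.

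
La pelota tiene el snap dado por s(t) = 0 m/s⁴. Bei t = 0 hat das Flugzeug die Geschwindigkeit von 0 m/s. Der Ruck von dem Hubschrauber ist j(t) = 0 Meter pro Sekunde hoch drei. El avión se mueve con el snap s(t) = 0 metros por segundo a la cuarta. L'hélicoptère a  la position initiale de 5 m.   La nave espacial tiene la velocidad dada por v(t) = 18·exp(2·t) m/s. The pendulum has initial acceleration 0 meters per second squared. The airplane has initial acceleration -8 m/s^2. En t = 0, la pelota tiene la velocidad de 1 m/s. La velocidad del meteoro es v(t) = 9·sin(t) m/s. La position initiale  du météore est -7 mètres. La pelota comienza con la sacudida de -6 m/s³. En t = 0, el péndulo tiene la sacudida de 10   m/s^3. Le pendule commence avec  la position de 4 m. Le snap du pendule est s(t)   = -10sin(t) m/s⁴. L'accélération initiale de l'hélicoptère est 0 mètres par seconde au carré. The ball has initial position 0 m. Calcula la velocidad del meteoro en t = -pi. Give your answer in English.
From the given velocity equation v(t) = 9·sin(t), we substitute t = -pi to get v = 0.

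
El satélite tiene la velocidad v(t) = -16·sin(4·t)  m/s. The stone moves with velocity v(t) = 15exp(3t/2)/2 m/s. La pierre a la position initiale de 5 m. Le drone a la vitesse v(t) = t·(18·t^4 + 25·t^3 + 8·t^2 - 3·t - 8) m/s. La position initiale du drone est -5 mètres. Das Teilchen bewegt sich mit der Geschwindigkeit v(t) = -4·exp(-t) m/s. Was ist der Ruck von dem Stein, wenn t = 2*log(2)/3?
Wir müssen unsere Gleichung für die Geschwindigkeit v(t) = 15·exp(3·t/2)/2 2-mal ableiten. Durch Ableiten von der Geschwindigkeit erhalten wir die Beschleunigung: a(t) = 45·exp(3·t/2)/4. Die Ableitung von der Beschleunigung ergibt den Ruck: j(t) = 135·exp(3·t/2)/8. Aus der Gleichung für den Ruck j(t) = 135·exp(3·t/2)/8, setzen wir t = 2*log(2)/3 ein und erhalten j = 135/4.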